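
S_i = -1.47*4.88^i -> [-1.47, -7.17, -35.01, -170.83, -833.67]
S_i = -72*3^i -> [-72, -216, -648, -1944, -5832]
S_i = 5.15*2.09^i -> [5.15, 10.76, 22.5, 47.02, 98.26]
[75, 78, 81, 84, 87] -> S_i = 75 + 3*i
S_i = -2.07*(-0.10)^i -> [-2.07, 0.21, -0.02, 0.0, -0.0]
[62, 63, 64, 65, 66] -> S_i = 62 + 1*i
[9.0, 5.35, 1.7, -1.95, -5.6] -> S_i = 9.00 + -3.65*i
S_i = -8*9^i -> [-8, -72, -648, -5832, -52488]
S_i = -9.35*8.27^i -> [-9.35, -77.32, -639.47, -5288.45, -43735.46]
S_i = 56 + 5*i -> [56, 61, 66, 71, 76]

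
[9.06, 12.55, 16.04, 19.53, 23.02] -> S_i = 9.06 + 3.49*i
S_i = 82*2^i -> [82, 164, 328, 656, 1312]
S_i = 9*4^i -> [9, 36, 144, 576, 2304]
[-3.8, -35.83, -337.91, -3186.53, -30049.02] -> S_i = -3.80*9.43^i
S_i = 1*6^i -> [1, 6, 36, 216, 1296]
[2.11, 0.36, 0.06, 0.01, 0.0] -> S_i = 2.11*0.17^i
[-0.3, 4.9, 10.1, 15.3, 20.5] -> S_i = -0.30 + 5.20*i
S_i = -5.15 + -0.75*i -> [-5.15, -5.9, -6.65, -7.4, -8.15]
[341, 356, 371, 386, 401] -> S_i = 341 + 15*i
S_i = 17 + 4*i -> [17, 21, 25, 29, 33]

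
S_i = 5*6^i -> [5, 30, 180, 1080, 6480]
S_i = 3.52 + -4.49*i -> [3.52, -0.97, -5.46, -9.95, -14.44]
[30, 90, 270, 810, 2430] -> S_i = 30*3^i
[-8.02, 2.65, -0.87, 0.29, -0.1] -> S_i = -8.02*(-0.33)^i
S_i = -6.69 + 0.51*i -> [-6.69, -6.18, -5.67, -5.16, -4.65]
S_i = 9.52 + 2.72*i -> [9.52, 12.24, 14.96, 17.68, 20.4]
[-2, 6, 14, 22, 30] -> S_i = -2 + 8*i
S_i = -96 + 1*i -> [-96, -95, -94, -93, -92]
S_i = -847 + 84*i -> [-847, -763, -679, -595, -511]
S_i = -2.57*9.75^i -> [-2.57, -25.06, -244.31, -2382.03, -23224.78]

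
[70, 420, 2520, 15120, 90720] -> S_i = 70*6^i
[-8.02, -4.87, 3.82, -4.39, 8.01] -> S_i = Random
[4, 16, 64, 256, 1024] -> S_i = 4*4^i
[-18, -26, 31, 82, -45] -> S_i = Random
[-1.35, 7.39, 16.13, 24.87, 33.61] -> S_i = -1.35 + 8.74*i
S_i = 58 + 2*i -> [58, 60, 62, 64, 66]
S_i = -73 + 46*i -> [-73, -27, 19, 65, 111]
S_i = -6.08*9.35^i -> [-6.08, -56.85, -531.53, -4969.79, -46467.58]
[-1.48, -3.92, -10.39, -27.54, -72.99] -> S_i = -1.48*2.65^i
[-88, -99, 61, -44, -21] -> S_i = Random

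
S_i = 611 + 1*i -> [611, 612, 613, 614, 615]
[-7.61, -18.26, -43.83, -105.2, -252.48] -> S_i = -7.61*2.40^i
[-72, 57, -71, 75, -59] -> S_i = Random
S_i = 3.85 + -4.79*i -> [3.85, -0.94, -5.73, -10.52, -15.31]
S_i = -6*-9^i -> [-6, 54, -486, 4374, -39366]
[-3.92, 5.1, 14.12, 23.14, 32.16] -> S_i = -3.92 + 9.02*i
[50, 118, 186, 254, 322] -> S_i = 50 + 68*i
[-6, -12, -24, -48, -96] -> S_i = -6*2^i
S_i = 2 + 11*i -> [2, 13, 24, 35, 46]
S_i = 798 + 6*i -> [798, 804, 810, 816, 822]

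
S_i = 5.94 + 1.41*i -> [5.94, 7.35, 8.76, 10.17, 11.58]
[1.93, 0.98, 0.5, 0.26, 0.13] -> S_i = 1.93*0.51^i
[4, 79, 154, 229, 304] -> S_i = 4 + 75*i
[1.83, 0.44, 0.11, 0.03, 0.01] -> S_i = 1.83*0.24^i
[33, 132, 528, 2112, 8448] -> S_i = 33*4^i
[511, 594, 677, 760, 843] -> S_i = 511 + 83*i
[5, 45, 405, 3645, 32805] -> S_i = 5*9^i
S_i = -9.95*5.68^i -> [-9.95, -56.52, -321.01, -1823.34, -10356.58]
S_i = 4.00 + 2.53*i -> [4.0, 6.53, 9.06, 11.59, 14.12]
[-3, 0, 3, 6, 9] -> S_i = -3 + 3*i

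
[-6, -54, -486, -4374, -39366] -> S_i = -6*9^i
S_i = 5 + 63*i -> [5, 68, 131, 194, 257]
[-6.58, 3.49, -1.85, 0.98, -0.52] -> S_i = -6.58*(-0.53)^i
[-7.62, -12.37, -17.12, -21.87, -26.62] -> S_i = -7.62 + -4.75*i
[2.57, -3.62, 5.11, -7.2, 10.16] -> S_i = 2.57*(-1.41)^i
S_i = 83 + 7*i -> [83, 90, 97, 104, 111]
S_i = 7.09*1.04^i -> [7.09, 7.37, 7.67, 7.98, 8.29]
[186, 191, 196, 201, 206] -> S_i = 186 + 5*i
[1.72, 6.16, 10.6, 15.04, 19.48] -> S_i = 1.72 + 4.44*i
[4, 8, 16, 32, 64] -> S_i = 4*2^i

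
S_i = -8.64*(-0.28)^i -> [-8.64, 2.42, -0.68, 0.19, -0.05]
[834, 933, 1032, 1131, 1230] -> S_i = 834 + 99*i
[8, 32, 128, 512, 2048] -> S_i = 8*4^i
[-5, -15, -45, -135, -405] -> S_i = -5*3^i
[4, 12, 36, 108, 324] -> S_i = 4*3^i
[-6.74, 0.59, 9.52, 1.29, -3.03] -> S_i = Random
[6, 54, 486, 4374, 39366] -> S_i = 6*9^i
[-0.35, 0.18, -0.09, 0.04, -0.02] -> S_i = -0.35*(-0.50)^i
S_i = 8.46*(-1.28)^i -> [8.46, -10.83, 13.86, -17.74, 22.71]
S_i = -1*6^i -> [-1, -6, -36, -216, -1296]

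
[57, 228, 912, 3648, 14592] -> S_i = 57*4^i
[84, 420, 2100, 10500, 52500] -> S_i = 84*5^i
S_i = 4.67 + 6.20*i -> [4.67, 10.87, 17.07, 23.27, 29.47]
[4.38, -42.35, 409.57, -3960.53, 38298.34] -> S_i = 4.38*(-9.67)^i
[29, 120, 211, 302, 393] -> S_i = 29 + 91*i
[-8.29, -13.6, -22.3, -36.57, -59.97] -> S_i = -8.29*1.64^i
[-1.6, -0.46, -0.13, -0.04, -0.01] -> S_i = -1.60*0.29^i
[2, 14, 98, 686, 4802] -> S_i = 2*7^i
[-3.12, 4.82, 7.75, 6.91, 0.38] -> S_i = Random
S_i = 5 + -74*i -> [5, -69, -143, -217, -291]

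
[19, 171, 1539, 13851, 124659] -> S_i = 19*9^i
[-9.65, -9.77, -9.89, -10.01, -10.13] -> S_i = -9.65 + -0.12*i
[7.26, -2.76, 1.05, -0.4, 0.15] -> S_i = 7.26*(-0.38)^i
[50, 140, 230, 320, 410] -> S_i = 50 + 90*i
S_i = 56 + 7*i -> [56, 63, 70, 77, 84]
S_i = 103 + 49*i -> [103, 152, 201, 250, 299]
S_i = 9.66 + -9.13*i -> [9.66, 0.53, -8.6, -17.73, -26.86]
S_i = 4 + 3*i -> [4, 7, 10, 13, 16]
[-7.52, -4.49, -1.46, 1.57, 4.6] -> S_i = -7.52 + 3.03*i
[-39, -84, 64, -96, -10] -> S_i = Random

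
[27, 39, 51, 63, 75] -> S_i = 27 + 12*i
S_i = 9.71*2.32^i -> [9.71, 22.53, 52.26, 121.25, 281.3]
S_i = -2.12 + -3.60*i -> [-2.12, -5.72, -9.32, -12.92, -16.52]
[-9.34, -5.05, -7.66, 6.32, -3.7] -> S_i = Random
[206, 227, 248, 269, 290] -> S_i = 206 + 21*i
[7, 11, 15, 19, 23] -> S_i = 7 + 4*i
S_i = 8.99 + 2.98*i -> [8.99, 11.97, 14.95, 17.93, 20.91]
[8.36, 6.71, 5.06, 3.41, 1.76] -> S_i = 8.36 + -1.65*i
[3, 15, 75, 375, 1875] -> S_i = 3*5^i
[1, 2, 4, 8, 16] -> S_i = 1*2^i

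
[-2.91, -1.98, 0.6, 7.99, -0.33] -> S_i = Random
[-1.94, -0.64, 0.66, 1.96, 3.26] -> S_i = -1.94 + 1.30*i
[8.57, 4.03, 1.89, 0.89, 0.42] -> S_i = 8.57*0.47^i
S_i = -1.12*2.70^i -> [-1.12, -3.02, -8.16, -22.04, -59.52]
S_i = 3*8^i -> [3, 24, 192, 1536, 12288]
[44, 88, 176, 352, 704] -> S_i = 44*2^i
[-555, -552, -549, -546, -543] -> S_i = -555 + 3*i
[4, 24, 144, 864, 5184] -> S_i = 4*6^i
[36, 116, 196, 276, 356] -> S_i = 36 + 80*i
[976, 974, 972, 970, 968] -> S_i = 976 + -2*i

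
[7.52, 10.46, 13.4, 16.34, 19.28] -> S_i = 7.52 + 2.94*i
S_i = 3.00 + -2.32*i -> [3.0, 0.68, -1.64, -3.96, -6.28]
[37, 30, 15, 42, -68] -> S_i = Random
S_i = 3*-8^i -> [3, -24, 192, -1536, 12288]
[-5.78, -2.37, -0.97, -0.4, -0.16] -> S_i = -5.78*0.41^i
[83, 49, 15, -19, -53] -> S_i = 83 + -34*i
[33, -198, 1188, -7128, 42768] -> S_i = 33*-6^i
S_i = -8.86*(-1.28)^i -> [-8.86, 11.34, -14.52, 18.58, -23.78]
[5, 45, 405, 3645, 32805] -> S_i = 5*9^i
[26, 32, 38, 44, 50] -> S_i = 26 + 6*i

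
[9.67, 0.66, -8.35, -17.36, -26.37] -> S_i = 9.67 + -9.01*i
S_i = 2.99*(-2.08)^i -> [2.99, -6.22, 12.94, -26.91, 55.97]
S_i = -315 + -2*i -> [-315, -317, -319, -321, -323]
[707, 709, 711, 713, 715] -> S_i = 707 + 2*i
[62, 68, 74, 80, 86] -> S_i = 62 + 6*i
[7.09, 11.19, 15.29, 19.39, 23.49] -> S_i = 7.09 + 4.10*i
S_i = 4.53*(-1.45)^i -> [4.53, -6.57, 9.52, -13.81, 20.02]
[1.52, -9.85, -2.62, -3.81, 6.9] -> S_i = Random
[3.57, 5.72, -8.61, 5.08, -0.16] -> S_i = Random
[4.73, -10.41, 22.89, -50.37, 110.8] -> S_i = 4.73*(-2.20)^i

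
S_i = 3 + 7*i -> [3, 10, 17, 24, 31]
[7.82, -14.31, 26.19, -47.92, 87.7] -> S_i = 7.82*(-1.83)^i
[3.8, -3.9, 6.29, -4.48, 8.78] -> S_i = Random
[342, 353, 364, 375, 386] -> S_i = 342 + 11*i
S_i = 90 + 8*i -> [90, 98, 106, 114, 122]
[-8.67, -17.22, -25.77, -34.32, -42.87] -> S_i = -8.67 + -8.55*i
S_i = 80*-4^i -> [80, -320, 1280, -5120, 20480]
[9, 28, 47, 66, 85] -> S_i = 9 + 19*i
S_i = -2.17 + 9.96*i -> [-2.17, 7.79, 17.75, 27.71, 37.67]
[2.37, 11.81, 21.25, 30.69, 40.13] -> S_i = 2.37 + 9.44*i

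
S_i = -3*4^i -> [-3, -12, -48, -192, -768]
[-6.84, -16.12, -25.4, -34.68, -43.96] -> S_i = -6.84 + -9.28*i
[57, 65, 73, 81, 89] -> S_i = 57 + 8*i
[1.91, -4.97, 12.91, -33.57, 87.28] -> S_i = 1.91*(-2.60)^i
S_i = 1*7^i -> [1, 7, 49, 343, 2401]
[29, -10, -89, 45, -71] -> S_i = Random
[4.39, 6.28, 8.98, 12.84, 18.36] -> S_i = 4.39*1.43^i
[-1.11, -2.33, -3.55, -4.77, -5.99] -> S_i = -1.11 + -1.22*i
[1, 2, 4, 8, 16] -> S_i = 1*2^i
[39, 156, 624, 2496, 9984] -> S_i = 39*4^i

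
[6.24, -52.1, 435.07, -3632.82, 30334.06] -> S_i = 6.24*(-8.35)^i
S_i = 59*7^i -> [59, 413, 2891, 20237, 141659]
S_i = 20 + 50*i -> [20, 70, 120, 170, 220]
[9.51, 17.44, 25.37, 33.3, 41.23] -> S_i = 9.51 + 7.93*i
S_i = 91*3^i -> [91, 273, 819, 2457, 7371]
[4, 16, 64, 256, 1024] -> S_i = 4*4^i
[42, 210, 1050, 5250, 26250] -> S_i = 42*5^i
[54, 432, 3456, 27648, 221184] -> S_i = 54*8^i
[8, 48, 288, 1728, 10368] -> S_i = 8*6^i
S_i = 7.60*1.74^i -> [7.6, 13.22, 23.01, 40.04, 69.66]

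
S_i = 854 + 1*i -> [854, 855, 856, 857, 858]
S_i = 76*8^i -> [76, 608, 4864, 38912, 311296]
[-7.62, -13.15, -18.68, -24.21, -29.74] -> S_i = -7.62 + -5.53*i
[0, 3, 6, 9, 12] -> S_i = 0 + 3*i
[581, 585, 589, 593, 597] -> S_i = 581 + 4*i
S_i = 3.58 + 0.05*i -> [3.58, 3.63, 3.68, 3.73, 3.78]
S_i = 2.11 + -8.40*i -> [2.11, -6.29, -14.69, -23.09, -31.49]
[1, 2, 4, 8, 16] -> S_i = 1*2^i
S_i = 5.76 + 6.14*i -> [5.76, 11.9, 18.04, 24.18, 30.32]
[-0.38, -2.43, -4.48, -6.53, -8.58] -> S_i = -0.38 + -2.05*i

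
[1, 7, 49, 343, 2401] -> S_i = 1*7^i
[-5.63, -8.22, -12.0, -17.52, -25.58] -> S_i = -5.63*1.46^i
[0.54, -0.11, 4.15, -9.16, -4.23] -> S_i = Random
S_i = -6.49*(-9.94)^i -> [-6.49, 64.51, -641.24, 6373.88, -63356.36]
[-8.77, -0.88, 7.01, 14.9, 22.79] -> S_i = -8.77 + 7.89*i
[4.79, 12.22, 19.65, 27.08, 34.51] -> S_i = 4.79 + 7.43*i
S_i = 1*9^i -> [1, 9, 81, 729, 6561]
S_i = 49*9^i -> [49, 441, 3969, 35721, 321489]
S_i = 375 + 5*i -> [375, 380, 385, 390, 395]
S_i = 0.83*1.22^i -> [0.83, 1.01, 1.24, 1.51, 1.84]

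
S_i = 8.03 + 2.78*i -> [8.03, 10.81, 13.59, 16.37, 19.15]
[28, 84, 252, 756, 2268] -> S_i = 28*3^i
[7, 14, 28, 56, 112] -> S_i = 7*2^i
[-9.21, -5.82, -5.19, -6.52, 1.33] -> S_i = Random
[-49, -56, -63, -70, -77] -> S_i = -49 + -7*i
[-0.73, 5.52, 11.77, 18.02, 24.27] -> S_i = -0.73 + 6.25*i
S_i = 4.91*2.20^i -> [4.91, 10.8, 23.76, 52.28, 115.02]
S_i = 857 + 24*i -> [857, 881, 905, 929, 953]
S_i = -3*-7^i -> [-3, 21, -147, 1029, -7203]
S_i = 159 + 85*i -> [159, 244, 329, 414, 499]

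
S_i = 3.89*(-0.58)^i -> [3.89, -2.26, 1.31, -0.76, 0.44]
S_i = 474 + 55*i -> [474, 529, 584, 639, 694]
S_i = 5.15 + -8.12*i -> [5.15, -2.97, -11.09, -19.21, -27.33]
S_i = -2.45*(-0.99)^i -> [-2.45, 2.43, -2.4, 2.38, -2.35]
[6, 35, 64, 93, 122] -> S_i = 6 + 29*i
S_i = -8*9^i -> [-8, -72, -648, -5832, -52488]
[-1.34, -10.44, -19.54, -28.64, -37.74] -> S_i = -1.34 + -9.10*i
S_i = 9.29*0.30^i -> [9.29, 2.79, 0.84, 0.25, 0.08]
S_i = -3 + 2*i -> [-3, -1, 1, 3, 5]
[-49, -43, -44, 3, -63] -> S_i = Random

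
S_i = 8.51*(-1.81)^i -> [8.51, -15.4, 27.88, -50.46, 91.34]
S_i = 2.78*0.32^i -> [2.78, 0.89, 0.28, 0.09, 0.03]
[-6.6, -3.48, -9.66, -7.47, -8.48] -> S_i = Random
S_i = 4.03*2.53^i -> [4.03, 10.2, 25.8, 65.26, 165.12]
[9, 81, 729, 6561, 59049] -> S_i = 9*9^i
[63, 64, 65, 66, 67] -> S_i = 63 + 1*i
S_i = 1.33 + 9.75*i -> [1.33, 11.08, 20.83, 30.58, 40.33]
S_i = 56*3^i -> [56, 168, 504, 1512, 4536]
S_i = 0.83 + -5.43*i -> [0.83, -4.6, -10.03, -15.46, -20.89]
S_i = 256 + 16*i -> [256, 272, 288, 304, 320]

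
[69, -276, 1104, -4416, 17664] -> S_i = 69*-4^i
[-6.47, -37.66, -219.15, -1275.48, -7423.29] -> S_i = -6.47*5.82^i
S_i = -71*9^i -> [-71, -639, -5751, -51759, -465831]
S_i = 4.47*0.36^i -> [4.47, 1.61, 0.58, 0.21, 0.08]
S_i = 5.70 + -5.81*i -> [5.7, -0.11, -5.92, -11.73, -17.54]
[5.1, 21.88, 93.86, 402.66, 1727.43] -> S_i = 5.10*4.29^i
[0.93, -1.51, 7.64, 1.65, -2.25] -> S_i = Random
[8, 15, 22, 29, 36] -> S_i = 8 + 7*i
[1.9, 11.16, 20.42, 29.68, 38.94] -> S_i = 1.90 + 9.26*i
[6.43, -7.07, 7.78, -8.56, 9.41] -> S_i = 6.43*(-1.10)^i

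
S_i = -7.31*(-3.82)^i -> [-7.31, 27.92, -106.67, 407.48, -1556.58]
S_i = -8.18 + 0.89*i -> [-8.18, -7.29, -6.4, -5.51, -4.62]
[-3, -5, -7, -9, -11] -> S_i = -3 + -2*i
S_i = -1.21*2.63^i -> [-1.21, -3.18, -8.37, -22.01, -57.89]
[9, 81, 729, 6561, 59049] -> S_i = 9*9^i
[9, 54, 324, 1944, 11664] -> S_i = 9*6^i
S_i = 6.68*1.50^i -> [6.68, 10.02, 15.03, 22.54, 33.82]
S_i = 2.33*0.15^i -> [2.33, 0.35, 0.05, 0.01, 0.0]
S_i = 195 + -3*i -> [195, 192, 189, 186, 183]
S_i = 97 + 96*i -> [97, 193, 289, 385, 481]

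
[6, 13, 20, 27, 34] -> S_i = 6 + 7*i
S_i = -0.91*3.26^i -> [-0.91, -2.97, -9.67, -31.53, -102.78]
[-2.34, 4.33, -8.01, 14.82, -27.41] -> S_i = -2.34*(-1.85)^i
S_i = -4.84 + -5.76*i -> [-4.84, -10.6, -16.36, -22.12, -27.88]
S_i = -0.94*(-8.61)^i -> [-0.94, 8.09, -69.68, 599.98, -5165.83]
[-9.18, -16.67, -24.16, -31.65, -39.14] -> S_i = -9.18 + -7.49*i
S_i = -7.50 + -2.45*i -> [-7.5, -9.95, -12.4, -14.85, -17.3]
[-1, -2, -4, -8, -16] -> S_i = -1*2^i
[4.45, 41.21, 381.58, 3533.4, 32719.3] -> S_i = 4.45*9.26^i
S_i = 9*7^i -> [9, 63, 441, 3087, 21609]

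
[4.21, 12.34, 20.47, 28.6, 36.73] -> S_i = 4.21 + 8.13*i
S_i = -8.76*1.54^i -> [-8.76, -13.49, -20.78, -31.99, -49.27]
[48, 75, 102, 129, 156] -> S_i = 48 + 27*i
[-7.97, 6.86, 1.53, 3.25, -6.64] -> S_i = Random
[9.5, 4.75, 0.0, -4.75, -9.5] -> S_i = 9.50 + -4.75*i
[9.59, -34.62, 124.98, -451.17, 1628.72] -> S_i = 9.59*(-3.61)^i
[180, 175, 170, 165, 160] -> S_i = 180 + -5*i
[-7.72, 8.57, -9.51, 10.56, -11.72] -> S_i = -7.72*(-1.11)^i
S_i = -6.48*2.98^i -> [-6.48, -19.31, -57.54, -171.48, -511.02]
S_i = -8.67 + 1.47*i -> [-8.67, -7.2, -5.73, -4.26, -2.79]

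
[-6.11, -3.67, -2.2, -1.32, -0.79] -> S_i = -6.11*0.60^i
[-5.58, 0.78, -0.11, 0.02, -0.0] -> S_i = -5.58*(-0.14)^i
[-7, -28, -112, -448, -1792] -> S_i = -7*4^i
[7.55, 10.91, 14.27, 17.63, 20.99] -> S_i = 7.55 + 3.36*i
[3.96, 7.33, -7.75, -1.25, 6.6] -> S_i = Random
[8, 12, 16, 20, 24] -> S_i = 8 + 4*i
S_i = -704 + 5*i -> [-704, -699, -694, -689, -684]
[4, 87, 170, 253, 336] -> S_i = 4 + 83*i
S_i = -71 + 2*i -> [-71, -69, -67, -65, -63]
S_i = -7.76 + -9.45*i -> [-7.76, -17.21, -26.66, -36.11, -45.56]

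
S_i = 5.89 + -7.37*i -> [5.89, -1.48, -8.85, -16.22, -23.59]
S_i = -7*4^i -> [-7, -28, -112, -448, -1792]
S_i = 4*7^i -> [4, 28, 196, 1372, 9604]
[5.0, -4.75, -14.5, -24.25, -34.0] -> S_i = 5.00 + -9.75*i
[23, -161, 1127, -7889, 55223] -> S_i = 23*-7^i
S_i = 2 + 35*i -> [2, 37, 72, 107, 142]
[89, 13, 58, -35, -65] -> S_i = Random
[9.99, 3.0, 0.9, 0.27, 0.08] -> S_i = 9.99*0.30^i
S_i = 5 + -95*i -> [5, -90, -185, -280, -375]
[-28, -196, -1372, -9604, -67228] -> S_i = -28*7^i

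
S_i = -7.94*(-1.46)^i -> [-7.94, 11.59, -16.92, 24.71, -36.08]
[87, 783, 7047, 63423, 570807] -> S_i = 87*9^i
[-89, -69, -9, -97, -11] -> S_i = Random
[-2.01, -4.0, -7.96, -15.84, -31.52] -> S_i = -2.01*1.99^i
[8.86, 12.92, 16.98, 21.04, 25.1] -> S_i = 8.86 + 4.06*i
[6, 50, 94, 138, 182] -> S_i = 6 + 44*i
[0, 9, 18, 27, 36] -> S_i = 0 + 9*i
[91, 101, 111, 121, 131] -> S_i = 91 + 10*i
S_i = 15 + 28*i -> [15, 43, 71, 99, 127]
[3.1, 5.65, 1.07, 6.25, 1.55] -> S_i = Random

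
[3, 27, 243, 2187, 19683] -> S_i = 3*9^i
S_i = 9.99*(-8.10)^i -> [9.99, -80.92, 655.44, -5309.1, 43003.67]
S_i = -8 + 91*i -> [-8, 83, 174, 265, 356]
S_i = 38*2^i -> [38, 76, 152, 304, 608]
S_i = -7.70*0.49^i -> [-7.7, -3.77, -1.85, -0.91, -0.44]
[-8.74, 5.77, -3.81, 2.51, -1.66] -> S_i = -8.74*(-0.66)^i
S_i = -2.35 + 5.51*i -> [-2.35, 3.16, 8.67, 14.18, 19.69]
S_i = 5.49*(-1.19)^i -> [5.49, -6.53, 7.77, -9.25, 11.01]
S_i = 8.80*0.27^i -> [8.8, 2.38, 0.64, 0.17, 0.05]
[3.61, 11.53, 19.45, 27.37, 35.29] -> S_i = 3.61 + 7.92*i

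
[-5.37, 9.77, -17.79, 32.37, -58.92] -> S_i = -5.37*(-1.82)^i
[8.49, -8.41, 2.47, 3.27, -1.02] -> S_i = Random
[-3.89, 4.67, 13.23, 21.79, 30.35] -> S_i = -3.89 + 8.56*i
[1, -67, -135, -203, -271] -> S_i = 1 + -68*i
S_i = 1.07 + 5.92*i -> [1.07, 6.99, 12.91, 18.83, 24.75]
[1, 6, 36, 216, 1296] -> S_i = 1*6^i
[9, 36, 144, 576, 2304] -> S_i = 9*4^i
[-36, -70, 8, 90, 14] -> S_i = Random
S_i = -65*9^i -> [-65, -585, -5265, -47385, -426465]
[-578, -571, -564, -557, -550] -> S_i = -578 + 7*i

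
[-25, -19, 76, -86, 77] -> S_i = Random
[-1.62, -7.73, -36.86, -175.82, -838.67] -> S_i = -1.62*4.77^i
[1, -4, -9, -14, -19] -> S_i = 1 + -5*i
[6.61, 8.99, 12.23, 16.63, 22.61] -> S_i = 6.61*1.36^i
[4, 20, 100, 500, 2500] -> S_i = 4*5^i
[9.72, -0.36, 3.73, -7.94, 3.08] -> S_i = Random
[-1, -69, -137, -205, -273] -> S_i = -1 + -68*i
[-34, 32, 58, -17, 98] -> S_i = Random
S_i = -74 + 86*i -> [-74, 12, 98, 184, 270]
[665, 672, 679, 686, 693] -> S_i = 665 + 7*i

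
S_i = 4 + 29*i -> [4, 33, 62, 91, 120]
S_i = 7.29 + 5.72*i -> [7.29, 13.01, 18.73, 24.45, 30.17]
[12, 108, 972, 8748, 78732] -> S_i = 12*9^i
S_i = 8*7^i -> [8, 56, 392, 2744, 19208]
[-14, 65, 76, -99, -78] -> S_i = Random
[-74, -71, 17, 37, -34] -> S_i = Random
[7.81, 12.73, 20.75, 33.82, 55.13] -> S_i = 7.81*1.63^i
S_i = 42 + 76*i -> [42, 118, 194, 270, 346]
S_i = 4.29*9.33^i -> [4.29, 40.03, 373.44, 3484.19, 32507.52]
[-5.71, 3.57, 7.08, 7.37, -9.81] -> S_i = Random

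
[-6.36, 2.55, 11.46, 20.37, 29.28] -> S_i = -6.36 + 8.91*i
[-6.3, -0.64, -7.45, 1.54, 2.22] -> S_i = Random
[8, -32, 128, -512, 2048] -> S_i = 8*-4^i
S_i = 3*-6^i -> [3, -18, 108, -648, 3888]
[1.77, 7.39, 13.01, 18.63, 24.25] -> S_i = 1.77 + 5.62*i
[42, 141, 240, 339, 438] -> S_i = 42 + 99*i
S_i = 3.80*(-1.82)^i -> [3.8, -6.92, 12.59, -22.91, 41.69]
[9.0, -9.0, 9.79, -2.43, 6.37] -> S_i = Random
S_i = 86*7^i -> [86, 602, 4214, 29498, 206486]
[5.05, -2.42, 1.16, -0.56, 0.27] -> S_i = 5.05*(-0.48)^i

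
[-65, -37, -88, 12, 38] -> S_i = Random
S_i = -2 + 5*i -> [-2, 3, 8, 13, 18]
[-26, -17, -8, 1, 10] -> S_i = -26 + 9*i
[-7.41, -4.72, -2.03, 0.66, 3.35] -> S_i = -7.41 + 2.69*i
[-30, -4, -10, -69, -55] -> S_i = Random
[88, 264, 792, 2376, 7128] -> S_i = 88*3^i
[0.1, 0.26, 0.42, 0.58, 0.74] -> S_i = 0.10 + 0.16*i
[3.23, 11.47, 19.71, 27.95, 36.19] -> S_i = 3.23 + 8.24*i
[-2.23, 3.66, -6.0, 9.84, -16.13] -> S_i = -2.23*(-1.64)^i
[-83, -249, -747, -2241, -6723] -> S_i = -83*3^i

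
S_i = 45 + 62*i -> [45, 107, 169, 231, 293]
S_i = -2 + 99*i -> [-2, 97, 196, 295, 394]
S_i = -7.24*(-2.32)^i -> [-7.24, 16.8, -38.97, 90.41, -209.74]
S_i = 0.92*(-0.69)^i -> [0.92, -0.63, 0.44, -0.3, 0.21]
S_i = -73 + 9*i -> [-73, -64, -55, -46, -37]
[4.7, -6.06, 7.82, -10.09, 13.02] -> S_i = 4.70*(-1.29)^i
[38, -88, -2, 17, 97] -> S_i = Random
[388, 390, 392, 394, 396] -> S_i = 388 + 2*i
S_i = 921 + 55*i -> [921, 976, 1031, 1086, 1141]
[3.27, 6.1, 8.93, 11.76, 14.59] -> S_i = 3.27 + 2.83*i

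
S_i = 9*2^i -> [9, 18, 36, 72, 144]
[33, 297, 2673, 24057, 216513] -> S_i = 33*9^i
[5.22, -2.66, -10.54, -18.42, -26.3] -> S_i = 5.22 + -7.88*i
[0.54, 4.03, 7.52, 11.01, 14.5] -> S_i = 0.54 + 3.49*i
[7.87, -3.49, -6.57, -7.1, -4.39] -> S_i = Random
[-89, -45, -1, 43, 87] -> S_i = -89 + 44*i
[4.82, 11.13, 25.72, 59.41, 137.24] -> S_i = 4.82*2.31^i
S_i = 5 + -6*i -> [5, -1, -7, -13, -19]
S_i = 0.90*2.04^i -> [0.9, 1.84, 3.75, 7.64, 15.59]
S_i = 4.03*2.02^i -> [4.03, 8.14, 16.44, 33.22, 67.1]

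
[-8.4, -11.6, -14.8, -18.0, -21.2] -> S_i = -8.40 + -3.20*i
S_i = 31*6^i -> [31, 186, 1116, 6696, 40176]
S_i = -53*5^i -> [-53, -265, -1325, -6625, -33125]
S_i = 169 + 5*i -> [169, 174, 179, 184, 189]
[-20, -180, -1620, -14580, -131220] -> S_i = -20*9^i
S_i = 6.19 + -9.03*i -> [6.19, -2.84, -11.87, -20.9, -29.93]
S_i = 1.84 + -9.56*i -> [1.84, -7.72, -17.28, -26.84, -36.4]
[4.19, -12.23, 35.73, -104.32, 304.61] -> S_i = 4.19*(-2.92)^i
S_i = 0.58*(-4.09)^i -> [0.58, -2.37, 9.7, -39.68, 162.3]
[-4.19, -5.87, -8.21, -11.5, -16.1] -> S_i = -4.19*1.40^i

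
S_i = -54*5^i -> [-54, -270, -1350, -6750, -33750]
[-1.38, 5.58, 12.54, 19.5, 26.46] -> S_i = -1.38 + 6.96*i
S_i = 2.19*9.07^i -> [2.19, 19.86, 180.16, 1634.05, 14820.86]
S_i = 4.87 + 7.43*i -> [4.87, 12.3, 19.73, 27.16, 34.59]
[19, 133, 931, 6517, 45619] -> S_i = 19*7^i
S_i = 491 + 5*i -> [491, 496, 501, 506, 511]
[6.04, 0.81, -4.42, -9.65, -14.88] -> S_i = 6.04 + -5.23*i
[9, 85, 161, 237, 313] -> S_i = 9 + 76*i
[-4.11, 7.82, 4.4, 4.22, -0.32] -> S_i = Random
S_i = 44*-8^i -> [44, -352, 2816, -22528, 180224]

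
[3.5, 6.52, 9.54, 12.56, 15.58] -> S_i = 3.50 + 3.02*i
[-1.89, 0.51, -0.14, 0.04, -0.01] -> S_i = -1.89*(-0.27)^i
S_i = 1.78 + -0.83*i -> [1.78, 0.95, 0.12, -0.71, -1.54]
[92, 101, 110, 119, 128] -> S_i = 92 + 9*i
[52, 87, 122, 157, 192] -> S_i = 52 + 35*i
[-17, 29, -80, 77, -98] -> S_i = Random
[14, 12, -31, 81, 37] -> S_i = Random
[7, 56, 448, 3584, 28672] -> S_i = 7*8^i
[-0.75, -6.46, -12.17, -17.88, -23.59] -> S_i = -0.75 + -5.71*i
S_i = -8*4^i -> [-8, -32, -128, -512, -2048]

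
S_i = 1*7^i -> [1, 7, 49, 343, 2401]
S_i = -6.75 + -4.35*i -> [-6.75, -11.1, -15.45, -19.8, -24.15]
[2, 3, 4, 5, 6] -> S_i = 2 + 1*i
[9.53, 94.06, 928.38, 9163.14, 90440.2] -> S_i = 9.53*9.87^i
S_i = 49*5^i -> [49, 245, 1225, 6125, 30625]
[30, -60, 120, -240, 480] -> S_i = 30*-2^i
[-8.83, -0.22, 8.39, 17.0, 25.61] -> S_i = -8.83 + 8.61*i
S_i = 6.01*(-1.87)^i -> [6.01, -11.24, 21.02, -39.3, 73.49]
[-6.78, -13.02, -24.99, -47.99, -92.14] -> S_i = -6.78*1.92^i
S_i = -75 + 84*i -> [-75, 9, 93, 177, 261]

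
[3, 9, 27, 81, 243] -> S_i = 3*3^i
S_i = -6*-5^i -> [-6, 30, -150, 750, -3750]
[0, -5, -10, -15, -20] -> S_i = 0 + -5*i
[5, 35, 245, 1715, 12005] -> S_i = 5*7^i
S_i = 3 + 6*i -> [3, 9, 15, 21, 27]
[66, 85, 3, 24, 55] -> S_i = Random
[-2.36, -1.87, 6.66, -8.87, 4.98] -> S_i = Random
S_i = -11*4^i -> [-11, -44, -176, -704, -2816]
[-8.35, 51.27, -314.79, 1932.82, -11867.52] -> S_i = -8.35*(-6.14)^i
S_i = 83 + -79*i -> [83, 4, -75, -154, -233]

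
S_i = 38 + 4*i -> [38, 42, 46, 50, 54]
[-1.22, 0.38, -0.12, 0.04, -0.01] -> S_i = -1.22*(-0.31)^i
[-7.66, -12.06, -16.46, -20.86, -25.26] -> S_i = -7.66 + -4.40*i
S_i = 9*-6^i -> [9, -54, 324, -1944, 11664]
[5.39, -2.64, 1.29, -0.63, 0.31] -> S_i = 5.39*(-0.49)^i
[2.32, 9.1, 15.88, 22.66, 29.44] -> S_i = 2.32 + 6.78*i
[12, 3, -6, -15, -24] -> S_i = 12 + -9*i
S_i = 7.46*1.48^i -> [7.46, 11.04, 16.34, 24.18, 35.79]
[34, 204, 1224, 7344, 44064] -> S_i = 34*6^i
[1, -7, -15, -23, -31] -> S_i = 1 + -8*i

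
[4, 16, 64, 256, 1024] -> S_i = 4*4^i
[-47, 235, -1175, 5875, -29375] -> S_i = -47*-5^i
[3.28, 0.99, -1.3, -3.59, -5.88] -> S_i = 3.28 + -2.29*i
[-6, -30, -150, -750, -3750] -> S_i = -6*5^i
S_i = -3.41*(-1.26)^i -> [-3.41, 4.3, -5.41, 6.82, -8.59]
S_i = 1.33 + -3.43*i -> [1.33, -2.1, -5.53, -8.96, -12.39]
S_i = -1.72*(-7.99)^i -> [-1.72, 13.74, -109.8, 877.34, -7009.96]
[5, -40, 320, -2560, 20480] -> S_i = 5*-8^i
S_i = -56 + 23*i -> [-56, -33, -10, 13, 36]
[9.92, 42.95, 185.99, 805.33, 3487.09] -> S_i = 9.92*4.33^i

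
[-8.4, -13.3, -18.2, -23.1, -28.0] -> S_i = -8.40 + -4.90*i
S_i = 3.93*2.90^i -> [3.93, 11.4, 33.05, 95.85, 277.96]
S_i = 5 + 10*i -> [5, 15, 25, 35, 45]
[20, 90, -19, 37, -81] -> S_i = Random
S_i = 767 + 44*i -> [767, 811, 855, 899, 943]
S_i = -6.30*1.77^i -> [-6.3, -11.15, -19.74, -34.93, -61.83]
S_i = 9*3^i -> [9, 27, 81, 243, 729]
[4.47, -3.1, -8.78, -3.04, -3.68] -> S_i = Random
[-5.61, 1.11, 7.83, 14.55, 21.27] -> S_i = -5.61 + 6.72*i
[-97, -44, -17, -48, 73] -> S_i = Random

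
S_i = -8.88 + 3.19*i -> [-8.88, -5.69, -2.5, 0.69, 3.88]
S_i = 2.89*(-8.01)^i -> [2.89, -23.15, 185.42, -1485.24, 11896.74]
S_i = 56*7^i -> [56, 392, 2744, 19208, 134456]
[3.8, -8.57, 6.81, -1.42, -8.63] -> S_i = Random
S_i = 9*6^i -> [9, 54, 324, 1944, 11664]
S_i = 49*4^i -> [49, 196, 784, 3136, 12544]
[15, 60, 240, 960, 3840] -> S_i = 15*4^i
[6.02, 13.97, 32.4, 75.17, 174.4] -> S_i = 6.02*2.32^i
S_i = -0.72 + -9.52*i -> [-0.72, -10.24, -19.76, -29.28, -38.8]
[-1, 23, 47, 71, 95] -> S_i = -1 + 24*i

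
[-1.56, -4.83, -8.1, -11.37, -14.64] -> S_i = -1.56 + -3.27*i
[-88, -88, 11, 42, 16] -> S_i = Random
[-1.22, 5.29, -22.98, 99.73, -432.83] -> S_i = -1.22*(-4.34)^i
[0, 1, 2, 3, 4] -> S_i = 0 + 1*i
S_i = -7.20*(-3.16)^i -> [-7.2, 22.75, -71.9, 227.19, -717.93]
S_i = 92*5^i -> [92, 460, 2300, 11500, 57500]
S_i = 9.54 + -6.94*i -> [9.54, 2.6, -4.34, -11.28, -18.22]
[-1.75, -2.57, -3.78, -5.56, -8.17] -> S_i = -1.75*1.47^i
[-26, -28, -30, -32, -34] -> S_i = -26 + -2*i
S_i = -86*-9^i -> [-86, 774, -6966, 62694, -564246]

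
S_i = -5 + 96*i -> [-5, 91, 187, 283, 379]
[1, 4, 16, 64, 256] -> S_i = 1*4^i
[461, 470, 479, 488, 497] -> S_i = 461 + 9*i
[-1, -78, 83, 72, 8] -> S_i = Random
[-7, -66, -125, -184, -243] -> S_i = -7 + -59*i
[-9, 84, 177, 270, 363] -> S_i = -9 + 93*i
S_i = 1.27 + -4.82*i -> [1.27, -3.55, -8.37, -13.19, -18.01]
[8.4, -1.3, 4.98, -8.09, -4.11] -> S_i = Random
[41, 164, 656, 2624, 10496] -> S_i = 41*4^i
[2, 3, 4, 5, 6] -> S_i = 2 + 1*i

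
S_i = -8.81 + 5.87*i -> [-8.81, -2.94, 2.93, 8.8, 14.67]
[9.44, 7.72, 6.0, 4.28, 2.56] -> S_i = 9.44 + -1.72*i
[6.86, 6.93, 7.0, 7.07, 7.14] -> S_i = 6.86*1.01^i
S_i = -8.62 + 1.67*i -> [-8.62, -6.95, -5.28, -3.61, -1.94]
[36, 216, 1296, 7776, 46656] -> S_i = 36*6^i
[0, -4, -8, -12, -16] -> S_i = 0 + -4*i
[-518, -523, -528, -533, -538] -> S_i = -518 + -5*i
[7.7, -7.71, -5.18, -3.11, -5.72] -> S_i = Random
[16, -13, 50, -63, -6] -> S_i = Random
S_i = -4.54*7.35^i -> [-4.54, -33.37, -245.26, -1802.68, -13249.67]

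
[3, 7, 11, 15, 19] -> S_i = 3 + 4*i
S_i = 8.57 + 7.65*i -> [8.57, 16.22, 23.87, 31.52, 39.17]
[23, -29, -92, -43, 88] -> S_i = Random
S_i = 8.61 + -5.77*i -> [8.61, 2.84, -2.93, -8.7, -14.47]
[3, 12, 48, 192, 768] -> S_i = 3*4^i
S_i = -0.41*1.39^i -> [-0.41, -0.57, -0.79, -1.1, -1.53]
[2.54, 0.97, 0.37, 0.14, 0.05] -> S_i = 2.54*0.38^i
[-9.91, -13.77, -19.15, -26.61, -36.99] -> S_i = -9.91*1.39^i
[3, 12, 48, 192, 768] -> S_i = 3*4^i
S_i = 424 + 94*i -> [424, 518, 612, 706, 800]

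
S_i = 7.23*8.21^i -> [7.23, 59.36, 487.33, 4000.99, 32848.15]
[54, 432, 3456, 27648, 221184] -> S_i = 54*8^i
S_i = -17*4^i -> [-17, -68, -272, -1088, -4352]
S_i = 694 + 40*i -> [694, 734, 774, 814, 854]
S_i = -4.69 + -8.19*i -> [-4.69, -12.88, -21.07, -29.26, -37.45]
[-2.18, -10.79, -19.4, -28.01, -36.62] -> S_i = -2.18 + -8.61*i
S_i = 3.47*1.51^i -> [3.47, 5.24, 7.91, 11.95, 18.04]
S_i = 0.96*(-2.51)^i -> [0.96, -2.41, 6.05, -15.18, 38.1]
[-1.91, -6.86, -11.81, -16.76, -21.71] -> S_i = -1.91 + -4.95*i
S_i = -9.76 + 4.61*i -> [-9.76, -5.15, -0.54, 4.07, 8.68]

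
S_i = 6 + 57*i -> [6, 63, 120, 177, 234]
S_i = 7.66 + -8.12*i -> [7.66, -0.46, -8.58, -16.7, -24.82]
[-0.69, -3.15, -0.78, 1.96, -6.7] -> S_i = Random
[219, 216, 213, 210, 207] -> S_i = 219 + -3*i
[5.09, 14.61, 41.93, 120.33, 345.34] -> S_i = 5.09*2.87^i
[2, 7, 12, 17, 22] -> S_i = 2 + 5*i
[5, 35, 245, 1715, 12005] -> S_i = 5*7^i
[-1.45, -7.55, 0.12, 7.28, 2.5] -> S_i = Random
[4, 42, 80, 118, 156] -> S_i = 4 + 38*i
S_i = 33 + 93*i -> [33, 126, 219, 312, 405]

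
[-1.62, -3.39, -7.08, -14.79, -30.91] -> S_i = -1.62*2.09^i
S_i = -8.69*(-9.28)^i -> [-8.69, 80.64, -748.37, 6944.86, -64448.33]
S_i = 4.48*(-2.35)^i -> [4.48, -10.53, 24.74, -58.14, 136.63]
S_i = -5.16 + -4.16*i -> [-5.16, -9.32, -13.48, -17.64, -21.8]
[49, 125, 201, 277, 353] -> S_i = 49 + 76*i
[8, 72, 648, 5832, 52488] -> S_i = 8*9^i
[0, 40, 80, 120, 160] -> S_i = 0 + 40*i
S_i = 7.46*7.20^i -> [7.46, 53.71, 386.73, 2784.43, 20047.9]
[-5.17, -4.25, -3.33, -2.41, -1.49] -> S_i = -5.17 + 0.92*i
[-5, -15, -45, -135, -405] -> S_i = -5*3^i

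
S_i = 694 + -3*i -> [694, 691, 688, 685, 682]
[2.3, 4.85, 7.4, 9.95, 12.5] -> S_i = 2.30 + 2.55*i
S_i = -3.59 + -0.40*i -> [-3.59, -3.99, -4.39, -4.79, -5.19]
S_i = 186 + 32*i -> [186, 218, 250, 282, 314]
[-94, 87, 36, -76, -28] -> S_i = Random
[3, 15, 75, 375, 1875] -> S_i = 3*5^i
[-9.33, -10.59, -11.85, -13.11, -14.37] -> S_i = -9.33 + -1.26*i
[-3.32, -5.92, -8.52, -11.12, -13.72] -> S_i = -3.32 + -2.60*i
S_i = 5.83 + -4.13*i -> [5.83, 1.7, -2.43, -6.56, -10.69]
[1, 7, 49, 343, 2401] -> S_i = 1*7^i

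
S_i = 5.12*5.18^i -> [5.12, 26.52, 137.38, 711.64, 3686.29]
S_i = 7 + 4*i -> [7, 11, 15, 19, 23]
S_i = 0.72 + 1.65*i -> [0.72, 2.37, 4.02, 5.67, 7.32]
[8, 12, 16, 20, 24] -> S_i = 8 + 4*i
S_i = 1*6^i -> [1, 6, 36, 216, 1296]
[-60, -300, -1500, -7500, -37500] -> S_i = -60*5^i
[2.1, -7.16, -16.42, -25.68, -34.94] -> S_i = 2.10 + -9.26*i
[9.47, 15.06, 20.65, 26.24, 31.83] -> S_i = 9.47 + 5.59*i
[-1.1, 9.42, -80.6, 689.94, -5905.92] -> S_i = -1.10*(-8.56)^i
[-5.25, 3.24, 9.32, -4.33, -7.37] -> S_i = Random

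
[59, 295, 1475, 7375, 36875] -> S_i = 59*5^i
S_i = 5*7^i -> [5, 35, 245, 1715, 12005]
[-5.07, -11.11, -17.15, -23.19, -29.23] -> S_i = -5.07 + -6.04*i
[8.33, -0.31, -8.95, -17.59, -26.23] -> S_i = 8.33 + -8.64*i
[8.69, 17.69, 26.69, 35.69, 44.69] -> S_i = 8.69 + 9.00*i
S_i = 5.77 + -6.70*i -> [5.77, -0.93, -7.63, -14.33, -21.03]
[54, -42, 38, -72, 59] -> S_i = Random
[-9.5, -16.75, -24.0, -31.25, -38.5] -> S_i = -9.50 + -7.25*i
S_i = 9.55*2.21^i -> [9.55, 21.11, 46.64, 103.08, 227.81]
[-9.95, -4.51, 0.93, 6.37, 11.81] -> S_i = -9.95 + 5.44*i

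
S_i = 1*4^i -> [1, 4, 16, 64, 256]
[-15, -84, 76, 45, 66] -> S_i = Random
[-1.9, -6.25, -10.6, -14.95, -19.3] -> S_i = -1.90 + -4.35*i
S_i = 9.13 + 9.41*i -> [9.13, 18.54, 27.95, 37.36, 46.77]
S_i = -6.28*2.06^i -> [-6.28, -12.94, -26.65, -54.9, -113.09]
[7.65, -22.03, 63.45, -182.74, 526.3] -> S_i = 7.65*(-2.88)^i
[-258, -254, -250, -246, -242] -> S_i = -258 + 4*i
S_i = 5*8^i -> [5, 40, 320, 2560, 20480]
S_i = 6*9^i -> [6, 54, 486, 4374, 39366]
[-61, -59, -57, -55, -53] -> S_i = -61 + 2*i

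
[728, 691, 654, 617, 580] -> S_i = 728 + -37*i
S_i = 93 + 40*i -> [93, 133, 173, 213, 253]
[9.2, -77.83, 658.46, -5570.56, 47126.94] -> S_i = 9.20*(-8.46)^i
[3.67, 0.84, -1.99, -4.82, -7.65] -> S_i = 3.67 + -2.83*i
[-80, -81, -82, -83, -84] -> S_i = -80 + -1*i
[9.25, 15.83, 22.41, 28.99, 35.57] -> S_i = 9.25 + 6.58*i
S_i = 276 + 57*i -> [276, 333, 390, 447, 504]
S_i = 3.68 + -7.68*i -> [3.68, -4.0, -11.68, -19.36, -27.04]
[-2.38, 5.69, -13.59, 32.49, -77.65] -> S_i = -2.38*(-2.39)^i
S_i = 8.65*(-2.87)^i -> [8.65, -24.83, 71.25, -204.49, 586.87]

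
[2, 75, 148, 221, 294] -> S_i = 2 + 73*i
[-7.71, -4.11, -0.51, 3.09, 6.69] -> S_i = -7.71 + 3.60*i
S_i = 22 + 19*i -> [22, 41, 60, 79, 98]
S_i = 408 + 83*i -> [408, 491, 574, 657, 740]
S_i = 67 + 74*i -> [67, 141, 215, 289, 363]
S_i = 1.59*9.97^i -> [1.59, 15.85, 158.05, 1575.73, 15710.06]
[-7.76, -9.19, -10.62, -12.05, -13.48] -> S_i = -7.76 + -1.43*i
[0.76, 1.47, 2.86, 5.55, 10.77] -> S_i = 0.76*1.94^i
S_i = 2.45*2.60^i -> [2.45, 6.37, 16.56, 43.06, 111.96]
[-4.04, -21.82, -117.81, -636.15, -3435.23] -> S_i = -4.04*5.40^i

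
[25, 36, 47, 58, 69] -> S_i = 25 + 11*i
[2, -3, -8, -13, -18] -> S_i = 2 + -5*i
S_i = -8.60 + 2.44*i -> [-8.6, -6.16, -3.72, -1.28, 1.16]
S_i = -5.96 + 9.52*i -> [-5.96, 3.56, 13.08, 22.6, 32.12]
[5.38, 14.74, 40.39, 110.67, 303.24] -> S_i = 5.38*2.74^i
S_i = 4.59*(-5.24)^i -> [4.59, -24.05, 126.03, -660.4, 3460.49]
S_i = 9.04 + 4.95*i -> [9.04, 13.99, 18.94, 23.89, 28.84]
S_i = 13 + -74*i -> [13, -61, -135, -209, -283]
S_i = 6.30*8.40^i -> [6.3, 52.92, 444.53, 3734.04, 31365.9]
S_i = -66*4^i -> [-66, -264, -1056, -4224, -16896]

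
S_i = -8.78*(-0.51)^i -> [-8.78, 4.48, -2.28, 1.16, -0.59]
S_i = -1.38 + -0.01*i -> [-1.38, -1.39, -1.4, -1.41, -1.42]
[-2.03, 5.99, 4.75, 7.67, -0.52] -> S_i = Random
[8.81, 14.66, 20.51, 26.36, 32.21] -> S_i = 8.81 + 5.85*i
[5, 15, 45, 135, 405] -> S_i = 5*3^i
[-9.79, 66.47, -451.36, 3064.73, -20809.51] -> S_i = -9.79*(-6.79)^i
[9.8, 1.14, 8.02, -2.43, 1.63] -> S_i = Random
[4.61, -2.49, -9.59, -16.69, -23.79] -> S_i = 4.61 + -7.10*i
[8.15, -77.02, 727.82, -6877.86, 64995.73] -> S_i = 8.15*(-9.45)^i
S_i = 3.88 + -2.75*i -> [3.88, 1.13, -1.62, -4.37, -7.12]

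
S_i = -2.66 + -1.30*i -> [-2.66, -3.96, -5.26, -6.56, -7.86]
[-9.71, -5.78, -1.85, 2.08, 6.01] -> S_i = -9.71 + 3.93*i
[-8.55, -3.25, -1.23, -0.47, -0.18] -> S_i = -8.55*0.38^i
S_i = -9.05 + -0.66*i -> [-9.05, -9.71, -10.37, -11.03, -11.69]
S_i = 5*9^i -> [5, 45, 405, 3645, 32805]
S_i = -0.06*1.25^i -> [-0.06, -0.08, -0.09, -0.12, -0.15]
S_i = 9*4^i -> [9, 36, 144, 576, 2304]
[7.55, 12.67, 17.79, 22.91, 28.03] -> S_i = 7.55 + 5.12*i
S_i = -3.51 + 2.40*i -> [-3.51, -1.11, 1.29, 3.69, 6.09]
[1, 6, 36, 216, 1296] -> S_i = 1*6^i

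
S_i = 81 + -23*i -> [81, 58, 35, 12, -11]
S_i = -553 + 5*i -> [-553, -548, -543, -538, -533]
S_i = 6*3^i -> [6, 18, 54, 162, 486]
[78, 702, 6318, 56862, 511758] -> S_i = 78*9^i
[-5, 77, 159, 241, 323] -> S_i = -5 + 82*i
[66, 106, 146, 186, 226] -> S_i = 66 + 40*i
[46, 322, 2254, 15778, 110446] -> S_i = 46*7^i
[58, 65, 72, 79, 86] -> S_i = 58 + 7*i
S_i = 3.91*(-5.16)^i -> [3.91, -20.18, 104.11, -537.19, 2771.89]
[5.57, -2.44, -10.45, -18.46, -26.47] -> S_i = 5.57 + -8.01*i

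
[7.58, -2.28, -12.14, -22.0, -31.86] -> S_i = 7.58 + -9.86*i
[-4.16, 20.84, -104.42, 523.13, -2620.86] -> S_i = -4.16*(-5.01)^i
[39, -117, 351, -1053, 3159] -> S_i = 39*-3^i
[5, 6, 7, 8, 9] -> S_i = 5 + 1*i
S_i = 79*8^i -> [79, 632, 5056, 40448, 323584]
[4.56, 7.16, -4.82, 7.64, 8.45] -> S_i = Random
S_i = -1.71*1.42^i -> [-1.71, -2.43, -3.45, -4.9, -6.95]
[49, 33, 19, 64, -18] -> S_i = Random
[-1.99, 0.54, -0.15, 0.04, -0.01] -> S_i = -1.99*(-0.27)^i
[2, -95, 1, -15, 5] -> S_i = Random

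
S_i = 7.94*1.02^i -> [7.94, 8.1, 8.26, 8.43, 8.59]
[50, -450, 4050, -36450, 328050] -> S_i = 50*-9^i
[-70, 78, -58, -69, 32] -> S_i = Random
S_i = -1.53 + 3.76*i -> [-1.53, 2.23, 5.99, 9.75, 13.51]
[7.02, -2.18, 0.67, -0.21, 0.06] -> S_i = 7.02*(-0.31)^i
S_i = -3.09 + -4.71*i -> [-3.09, -7.8, -12.51, -17.22, -21.93]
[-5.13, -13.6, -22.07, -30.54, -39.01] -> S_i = -5.13 + -8.47*i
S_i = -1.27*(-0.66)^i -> [-1.27, 0.84, -0.55, 0.37, -0.24]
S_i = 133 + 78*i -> [133, 211, 289, 367, 445]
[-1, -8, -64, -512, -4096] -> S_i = -1*8^i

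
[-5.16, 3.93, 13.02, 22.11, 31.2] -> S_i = -5.16 + 9.09*i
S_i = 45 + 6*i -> [45, 51, 57, 63, 69]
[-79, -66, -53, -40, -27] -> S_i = -79 + 13*i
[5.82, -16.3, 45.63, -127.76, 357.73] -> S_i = 5.82*(-2.80)^i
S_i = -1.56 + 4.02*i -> [-1.56, 2.46, 6.48, 10.5, 14.52]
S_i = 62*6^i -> [62, 372, 2232, 13392, 80352]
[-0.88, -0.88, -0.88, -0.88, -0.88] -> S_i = -0.88*1.00^i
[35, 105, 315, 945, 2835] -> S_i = 35*3^i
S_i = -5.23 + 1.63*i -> [-5.23, -3.6, -1.97, -0.34, 1.29]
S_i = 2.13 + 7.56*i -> [2.13, 9.69, 17.25, 24.81, 32.37]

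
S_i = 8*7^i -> [8, 56, 392, 2744, 19208]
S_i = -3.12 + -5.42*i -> [-3.12, -8.54, -13.96, -19.38, -24.8]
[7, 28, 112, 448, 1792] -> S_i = 7*4^i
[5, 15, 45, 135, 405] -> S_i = 5*3^i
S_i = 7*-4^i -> [7, -28, 112, -448, 1792]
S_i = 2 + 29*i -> [2, 31, 60, 89, 118]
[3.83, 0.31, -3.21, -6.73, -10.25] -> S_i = 3.83 + -3.52*i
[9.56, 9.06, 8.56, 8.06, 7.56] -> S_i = 9.56 + -0.50*i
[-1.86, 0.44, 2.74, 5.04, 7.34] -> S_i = -1.86 + 2.30*i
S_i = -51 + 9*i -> [-51, -42, -33, -24, -15]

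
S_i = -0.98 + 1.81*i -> [-0.98, 0.83, 2.64, 4.45, 6.26]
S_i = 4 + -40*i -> [4, -36, -76, -116, -156]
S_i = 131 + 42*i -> [131, 173, 215, 257, 299]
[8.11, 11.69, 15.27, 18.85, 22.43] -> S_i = 8.11 + 3.58*i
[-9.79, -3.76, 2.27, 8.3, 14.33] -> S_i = -9.79 + 6.03*i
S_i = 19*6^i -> [19, 114, 684, 4104, 24624]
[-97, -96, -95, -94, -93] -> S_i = -97 + 1*i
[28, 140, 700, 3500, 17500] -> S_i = 28*5^i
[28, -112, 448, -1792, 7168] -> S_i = 28*-4^i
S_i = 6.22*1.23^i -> [6.22, 7.65, 9.41, 11.57, 14.24]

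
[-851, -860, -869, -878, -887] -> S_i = -851 + -9*i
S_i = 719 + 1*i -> [719, 720, 721, 722, 723]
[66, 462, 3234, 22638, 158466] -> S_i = 66*7^i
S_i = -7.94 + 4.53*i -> [-7.94, -3.41, 1.12, 5.65, 10.18]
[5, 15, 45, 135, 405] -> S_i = 5*3^i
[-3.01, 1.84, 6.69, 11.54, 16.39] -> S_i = -3.01 + 4.85*i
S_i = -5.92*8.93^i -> [-5.92, -52.87, -472.09, -4215.76, -37646.75]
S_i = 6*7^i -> [6, 42, 294, 2058, 14406]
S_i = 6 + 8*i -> [6, 14, 22, 30, 38]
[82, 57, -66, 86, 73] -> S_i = Random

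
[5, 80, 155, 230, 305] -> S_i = 5 + 75*i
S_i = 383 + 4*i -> [383, 387, 391, 395, 399]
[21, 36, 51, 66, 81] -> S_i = 21 + 15*i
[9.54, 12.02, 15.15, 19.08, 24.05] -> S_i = 9.54*1.26^i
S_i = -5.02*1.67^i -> [-5.02, -8.38, -14.0, -23.38, -39.05]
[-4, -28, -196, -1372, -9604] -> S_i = -4*7^i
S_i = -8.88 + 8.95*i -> [-8.88, 0.07, 9.02, 17.97, 26.92]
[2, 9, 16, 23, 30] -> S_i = 2 + 7*i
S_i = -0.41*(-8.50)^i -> [-0.41, 3.48, -29.62, 251.79, -2140.23]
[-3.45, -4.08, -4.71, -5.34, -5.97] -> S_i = -3.45 + -0.63*i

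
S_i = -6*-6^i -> [-6, 36, -216, 1296, -7776]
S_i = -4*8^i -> [-4, -32, -256, -2048, -16384]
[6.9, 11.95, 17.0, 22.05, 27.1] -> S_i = 6.90 + 5.05*i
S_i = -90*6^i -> [-90, -540, -3240, -19440, -116640]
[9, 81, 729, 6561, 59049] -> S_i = 9*9^i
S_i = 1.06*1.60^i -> [1.06, 1.7, 2.71, 4.34, 6.95]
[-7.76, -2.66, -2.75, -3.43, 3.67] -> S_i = Random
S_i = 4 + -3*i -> [4, 1, -2, -5, -8]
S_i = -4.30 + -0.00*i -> [-4.3, -4.3, -4.3, -4.3, -4.3]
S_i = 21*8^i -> [21, 168, 1344, 10752, 86016]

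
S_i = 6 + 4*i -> [6, 10, 14, 18, 22]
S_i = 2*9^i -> [2, 18, 162, 1458, 13122]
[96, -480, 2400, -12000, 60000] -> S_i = 96*-5^i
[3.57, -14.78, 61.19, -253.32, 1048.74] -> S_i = 3.57*(-4.14)^i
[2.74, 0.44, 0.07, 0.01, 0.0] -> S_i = 2.74*0.16^i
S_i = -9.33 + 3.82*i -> [-9.33, -5.51, -1.69, 2.13, 5.95]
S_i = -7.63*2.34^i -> [-7.63, -17.85, -41.78, -97.76, -228.76]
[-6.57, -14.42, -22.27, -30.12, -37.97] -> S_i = -6.57 + -7.85*i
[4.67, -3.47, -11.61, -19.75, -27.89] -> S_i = 4.67 + -8.14*i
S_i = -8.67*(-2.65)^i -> [-8.67, 22.98, -60.89, 161.35, -427.57]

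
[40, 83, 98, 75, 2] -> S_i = Random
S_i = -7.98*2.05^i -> [-7.98, -16.36, -33.54, -68.75, -140.93]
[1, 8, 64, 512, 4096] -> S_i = 1*8^i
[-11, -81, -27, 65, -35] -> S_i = Random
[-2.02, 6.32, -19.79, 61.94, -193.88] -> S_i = -2.02*(-3.13)^i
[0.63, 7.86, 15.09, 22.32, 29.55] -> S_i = 0.63 + 7.23*i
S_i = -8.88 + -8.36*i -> [-8.88, -17.24, -25.6, -33.96, -42.32]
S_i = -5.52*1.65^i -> [-5.52, -9.11, -15.03, -24.8, -40.91]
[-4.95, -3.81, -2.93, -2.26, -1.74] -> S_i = -4.95*0.77^i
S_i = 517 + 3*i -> [517, 520, 523, 526, 529]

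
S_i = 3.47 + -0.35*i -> [3.47, 3.12, 2.77, 2.42, 2.07]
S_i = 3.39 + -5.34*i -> [3.39, -1.95, -7.29, -12.63, -17.97]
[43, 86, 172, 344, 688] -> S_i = 43*2^i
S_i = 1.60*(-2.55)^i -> [1.6, -4.08, 10.4, -26.53, 67.65]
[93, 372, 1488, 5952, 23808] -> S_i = 93*4^i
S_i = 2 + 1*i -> [2, 3, 4, 5, 6]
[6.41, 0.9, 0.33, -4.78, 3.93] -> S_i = Random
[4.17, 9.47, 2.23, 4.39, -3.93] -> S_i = Random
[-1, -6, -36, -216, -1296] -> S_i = -1*6^i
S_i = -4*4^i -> [-4, -16, -64, -256, -1024]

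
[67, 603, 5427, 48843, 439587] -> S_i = 67*9^i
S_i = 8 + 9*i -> [8, 17, 26, 35, 44]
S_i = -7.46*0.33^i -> [-7.46, -2.46, -0.81, -0.27, -0.09]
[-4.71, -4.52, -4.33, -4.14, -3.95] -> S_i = -4.71 + 0.19*i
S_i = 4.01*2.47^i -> [4.01, 9.9, 24.46, 60.43, 149.26]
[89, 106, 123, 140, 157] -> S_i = 89 + 17*i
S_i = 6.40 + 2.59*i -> [6.4, 8.99, 11.58, 14.17, 16.76]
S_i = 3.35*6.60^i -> [3.35, 22.11, 145.93, 963.11, 6356.54]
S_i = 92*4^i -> [92, 368, 1472, 5888, 23552]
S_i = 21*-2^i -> [21, -42, 84, -168, 336]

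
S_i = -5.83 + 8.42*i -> [-5.83, 2.59, 11.01, 19.43, 27.85]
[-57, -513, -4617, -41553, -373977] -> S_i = -57*9^i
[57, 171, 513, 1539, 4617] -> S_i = 57*3^i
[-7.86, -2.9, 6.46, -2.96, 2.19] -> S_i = Random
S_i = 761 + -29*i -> [761, 732, 703, 674, 645]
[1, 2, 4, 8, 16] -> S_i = 1*2^i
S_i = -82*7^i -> [-82, -574, -4018, -28126, -196882]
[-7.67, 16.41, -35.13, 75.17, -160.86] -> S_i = -7.67*(-2.14)^i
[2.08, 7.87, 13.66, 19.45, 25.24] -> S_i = 2.08 + 5.79*i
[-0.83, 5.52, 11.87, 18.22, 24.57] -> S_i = -0.83 + 6.35*i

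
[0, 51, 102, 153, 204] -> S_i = 0 + 51*i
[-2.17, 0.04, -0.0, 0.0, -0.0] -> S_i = -2.17*(-0.02)^i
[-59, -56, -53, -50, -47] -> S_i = -59 + 3*i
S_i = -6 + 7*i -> [-6, 1, 8, 15, 22]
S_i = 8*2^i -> [8, 16, 32, 64, 128]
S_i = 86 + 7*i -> [86, 93, 100, 107, 114]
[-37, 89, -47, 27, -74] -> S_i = Random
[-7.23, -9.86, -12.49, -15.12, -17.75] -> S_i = -7.23 + -2.63*i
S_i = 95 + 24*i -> [95, 119, 143, 167, 191]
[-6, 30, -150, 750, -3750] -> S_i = -6*-5^i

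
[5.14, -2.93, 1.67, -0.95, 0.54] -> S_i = 5.14*(-0.57)^i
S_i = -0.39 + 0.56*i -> [-0.39, 0.17, 0.73, 1.29, 1.85]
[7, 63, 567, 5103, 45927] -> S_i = 7*9^i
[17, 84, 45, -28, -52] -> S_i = Random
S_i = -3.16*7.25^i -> [-3.16, -22.91, -166.1, -1204.21, -8730.5]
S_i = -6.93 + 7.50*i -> [-6.93, 0.57, 8.07, 15.57, 23.07]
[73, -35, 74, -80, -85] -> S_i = Random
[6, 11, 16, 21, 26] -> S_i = 6 + 5*i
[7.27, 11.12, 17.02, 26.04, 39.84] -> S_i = 7.27*1.53^i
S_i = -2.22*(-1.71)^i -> [-2.22, 3.8, -6.49, 11.1, -18.98]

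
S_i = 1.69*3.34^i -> [1.69, 5.64, 18.85, 62.97, 210.32]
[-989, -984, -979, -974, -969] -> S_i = -989 + 5*i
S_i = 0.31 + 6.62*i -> [0.31, 6.93, 13.55, 20.17, 26.79]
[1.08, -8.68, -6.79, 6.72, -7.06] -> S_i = Random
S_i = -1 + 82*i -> [-1, 81, 163, 245, 327]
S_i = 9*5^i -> [9, 45, 225, 1125, 5625]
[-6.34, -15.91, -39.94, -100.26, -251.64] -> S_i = -6.34*2.51^i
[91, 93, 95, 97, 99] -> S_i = 91 + 2*i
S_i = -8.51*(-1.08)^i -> [-8.51, 9.19, -9.93, 10.72, -11.58]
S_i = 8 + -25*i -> [8, -17, -42, -67, -92]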